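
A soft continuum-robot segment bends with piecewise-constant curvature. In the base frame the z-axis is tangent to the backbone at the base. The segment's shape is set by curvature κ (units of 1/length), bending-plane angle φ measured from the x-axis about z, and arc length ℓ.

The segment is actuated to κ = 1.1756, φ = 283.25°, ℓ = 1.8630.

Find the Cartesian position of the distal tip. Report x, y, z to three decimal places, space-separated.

0.308 -1.309 0.693

θ = κ·ℓ = 1.1756 × 1.8630 = 2.19014 rad
ρ = (1 − cos θ)/κ = (1 − -0.58050)/1.1756 = 1.34442
z = sin θ / κ = 0.81426/1.1756 = 0.69263
x = ρ cos φ = 1.34442 × cos(283.25°) = 0.30814
y = ρ sin φ = 1.34442 × sin(283.25°) = -1.30863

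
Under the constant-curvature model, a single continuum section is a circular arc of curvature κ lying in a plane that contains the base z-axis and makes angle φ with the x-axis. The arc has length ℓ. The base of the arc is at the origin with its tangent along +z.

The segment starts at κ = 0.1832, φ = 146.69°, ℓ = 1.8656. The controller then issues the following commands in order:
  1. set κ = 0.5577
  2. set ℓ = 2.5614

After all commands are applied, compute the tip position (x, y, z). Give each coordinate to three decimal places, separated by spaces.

initial: κ=0.1832, φ=146.69°, ℓ=1.8656
cmd 1: set κ=0.5577 → (κ,φ,ℓ)=(0.5577,146.69°,1.8656) → tip=(-0.7405,0.4866,1.5468)
cmd 2: set ℓ=2.5614 → (κ,φ,ℓ)=(0.5577,146.69°,2.5614) → tip=(-1.2860,0.8450,1.7750)

-1.286 0.845 1.775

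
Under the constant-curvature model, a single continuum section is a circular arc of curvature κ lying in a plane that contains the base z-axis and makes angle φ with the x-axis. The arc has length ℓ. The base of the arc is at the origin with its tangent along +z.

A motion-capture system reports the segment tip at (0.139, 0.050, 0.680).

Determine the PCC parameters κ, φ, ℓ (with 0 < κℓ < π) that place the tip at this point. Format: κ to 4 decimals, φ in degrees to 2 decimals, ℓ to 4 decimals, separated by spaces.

ρ = √(x²+y²) = √(0.139² + 0.050²) = 0.14772
φ = atan2(y, x) mod 360° = atan2(0.050, 0.139) = 19.7843°
|p|² = ρ² + z² = 0.14772² + 0.680² = 0.48422
κ = 2ρ / |p|² = 2×0.14772 / 0.48422 = 0.61013
θ = 2·atan2(ρ, z) = 2·atan2(0.14772, 0.680) = 0.42782 rad
ℓ = θ/κ = 0.42782/0.61013 = 0.70120

0.6101 19.78 0.7012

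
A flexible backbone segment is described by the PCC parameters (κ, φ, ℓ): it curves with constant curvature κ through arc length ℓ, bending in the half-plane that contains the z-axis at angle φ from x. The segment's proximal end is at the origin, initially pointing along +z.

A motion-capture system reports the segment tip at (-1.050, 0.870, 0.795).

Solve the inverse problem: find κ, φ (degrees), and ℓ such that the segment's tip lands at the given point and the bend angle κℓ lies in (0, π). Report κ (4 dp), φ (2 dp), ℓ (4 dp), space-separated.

ρ = √(x²+y²) = √(-1.050² + 0.870²) = 1.36360
φ = atan2(y, x) mod 360° = atan2(0.870, -1.050) = 140.3558°
|p|² = ρ² + z² = 1.36360² + 0.795² = 2.49143
κ = 2ρ / |p|² = 2×1.36360 / 2.49143 = 1.09463
θ = 2·atan2(ρ, z) = 2·atan2(1.36360, 0.795) = 2.08592 rad
ℓ = θ/κ = 2.08592/1.09463 = 1.90559

1.0946 140.36 1.9056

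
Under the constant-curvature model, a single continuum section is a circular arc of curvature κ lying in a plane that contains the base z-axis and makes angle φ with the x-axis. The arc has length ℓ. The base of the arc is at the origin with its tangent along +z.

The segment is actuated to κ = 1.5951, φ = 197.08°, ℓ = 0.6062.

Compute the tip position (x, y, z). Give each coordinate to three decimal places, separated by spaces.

θ = κ·ℓ = 1.5951 × 0.6062 = 0.96695 rad
ρ = (1 − cos θ)/κ = (1 − 0.56781)/1.5951 = 0.27095
z = sin θ / κ = 0.82316/1.5951 = 0.51605
x = ρ cos φ = 0.27095 × cos(197.08°) = -0.25900
y = ρ sin φ = 0.27095 × sin(197.08°) = -0.07958

-0.259 -0.080 0.516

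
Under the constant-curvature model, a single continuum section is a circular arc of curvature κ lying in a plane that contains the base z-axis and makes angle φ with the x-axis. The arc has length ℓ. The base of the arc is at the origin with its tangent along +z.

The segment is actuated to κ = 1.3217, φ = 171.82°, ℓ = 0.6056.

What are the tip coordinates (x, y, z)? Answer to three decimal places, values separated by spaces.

-0.227 0.033 0.543

θ = κ·ℓ = 1.3217 × 0.6056 = 0.80042 rad
ρ = (1 − cos θ)/κ = (1 − 0.69640)/1.3217 = 0.22970
z = sin θ / κ = 0.71765/1.3217 = 0.54297
x = ρ cos φ = 0.22970 × cos(171.82°) = -0.22736
y = ρ sin φ = 0.22970 × sin(171.82°) = 0.03268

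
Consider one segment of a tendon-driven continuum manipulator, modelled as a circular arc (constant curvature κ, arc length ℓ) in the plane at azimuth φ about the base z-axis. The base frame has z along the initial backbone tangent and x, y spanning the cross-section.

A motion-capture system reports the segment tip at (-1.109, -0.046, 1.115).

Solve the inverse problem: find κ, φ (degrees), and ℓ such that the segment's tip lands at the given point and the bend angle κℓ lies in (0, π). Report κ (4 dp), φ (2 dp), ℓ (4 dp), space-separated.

ρ = √(x²+y²) = √(-1.109² + -0.046²) = 1.10995
φ = atan2(y, x) mod 360° = atan2(-0.046, -1.109) = 182.3752°
|p|² = ρ² + z² = 1.10995² + 1.115² = 2.47522
κ = 2ρ / |p|² = 2×1.10995 / 2.47522 = 0.89685
θ = 2·atan2(ρ, z) = 2·atan2(1.10995, 1.115) = 1.56626 rad
ℓ = θ/κ = 1.56626/0.89685 = 1.74640

0.8969 182.38 1.7464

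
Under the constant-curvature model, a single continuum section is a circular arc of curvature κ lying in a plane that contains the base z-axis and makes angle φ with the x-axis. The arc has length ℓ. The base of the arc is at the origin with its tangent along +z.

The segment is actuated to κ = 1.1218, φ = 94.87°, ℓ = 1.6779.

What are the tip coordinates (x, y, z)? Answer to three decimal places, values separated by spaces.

θ = κ·ℓ = 1.1218 × 1.6779 = 1.88227 rad
ρ = (1 − cos θ)/κ = (1 − -0.30646)/1.1218 = 1.16461
z = sin θ / κ = 0.95188/1.1218 = 0.84853
x = ρ cos φ = 1.16461 × cos(94.87°) = -0.09887
y = ρ sin φ = 1.16461 × sin(94.87°) = 1.16041

-0.099 1.160 0.849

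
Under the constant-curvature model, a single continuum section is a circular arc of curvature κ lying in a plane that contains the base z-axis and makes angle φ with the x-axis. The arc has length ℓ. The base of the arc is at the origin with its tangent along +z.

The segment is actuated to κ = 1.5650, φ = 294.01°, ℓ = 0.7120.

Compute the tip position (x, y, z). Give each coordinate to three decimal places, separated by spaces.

θ = κ·ℓ = 1.5650 × 0.7120 = 1.11428 rad
ρ = (1 − cos θ)/κ = (1 − 0.44082)/1.5650 = 0.35730
z = sin θ / κ = 0.89759/1.5650 = 0.57354
x = ρ cos φ = 0.35730 × cos(294.01°) = 0.14538
y = ρ sin φ = 0.35730 × sin(294.01°) = -0.32639

0.145 -0.326 0.574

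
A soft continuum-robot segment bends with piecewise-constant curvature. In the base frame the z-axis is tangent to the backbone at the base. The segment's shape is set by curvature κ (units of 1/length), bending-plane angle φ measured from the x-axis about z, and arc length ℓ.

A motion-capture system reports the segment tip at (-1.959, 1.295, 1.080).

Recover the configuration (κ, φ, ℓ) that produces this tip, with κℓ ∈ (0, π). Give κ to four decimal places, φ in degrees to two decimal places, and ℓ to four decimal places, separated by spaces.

ρ = √(x²+y²) = √(-1.959² + 1.295²) = 2.34834
φ = atan2(y, x) mod 360° = atan2(1.295, -1.959) = 146.5332°
|p|² = ρ² + z² = 2.34834² + 1.080² = 6.68111
κ = 2ρ / |p|² = 2×2.34834 / 6.68111 = 0.70298
θ = 2·atan2(ρ, z) = 2·atan2(2.34834, 1.080) = 2.27948 rad
ℓ = θ/κ = 2.27948/0.70298 = 3.24260

0.7030 146.53 3.2426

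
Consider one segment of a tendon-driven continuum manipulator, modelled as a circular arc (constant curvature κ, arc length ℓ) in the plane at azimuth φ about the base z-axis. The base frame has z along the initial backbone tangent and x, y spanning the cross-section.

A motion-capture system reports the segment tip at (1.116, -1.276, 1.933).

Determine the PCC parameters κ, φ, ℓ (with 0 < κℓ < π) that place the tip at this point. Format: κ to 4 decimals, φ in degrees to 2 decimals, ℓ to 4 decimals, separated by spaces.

0.5129 311.17 2.8073

ρ = √(x²+y²) = √(1.116² + -1.276²) = 1.69518
φ = atan2(y, x) mod 360° = atan2(-1.276, 1.116) = 311.1732°
|p|² = ρ² + z² = 1.69518² + 1.933² = 6.61012
κ = 2ρ / |p|² = 2×1.69518 / 6.61012 = 0.51290
θ = 2·atan2(ρ, z) = 2·atan2(1.69518, 1.933) = 1.43989 rad
ℓ = θ/κ = 1.43989/0.51290 = 2.80732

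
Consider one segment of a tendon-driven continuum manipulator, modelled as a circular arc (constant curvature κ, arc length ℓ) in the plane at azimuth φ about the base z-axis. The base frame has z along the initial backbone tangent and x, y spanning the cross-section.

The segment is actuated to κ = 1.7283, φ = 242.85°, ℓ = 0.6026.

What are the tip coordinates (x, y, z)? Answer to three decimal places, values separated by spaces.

-0.131 -0.255 0.499

θ = κ·ℓ = 1.7283 × 0.6026 = 1.04147 rad
ρ = (1 − cos θ)/κ = (1 − 0.50495)/1.7283 = 0.28644
z = sin θ / κ = 0.86315/1.7283 = 0.49942
x = ρ cos φ = 0.28644 × cos(242.85°) = -0.13071
y = ρ sin φ = 0.28644 × sin(242.85°) = -0.25488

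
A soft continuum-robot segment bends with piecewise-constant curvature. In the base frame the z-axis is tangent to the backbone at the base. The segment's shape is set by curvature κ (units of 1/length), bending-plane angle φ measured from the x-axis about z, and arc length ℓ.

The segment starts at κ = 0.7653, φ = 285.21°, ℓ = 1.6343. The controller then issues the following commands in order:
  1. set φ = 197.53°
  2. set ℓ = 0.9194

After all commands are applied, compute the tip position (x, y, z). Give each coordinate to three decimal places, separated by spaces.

-0.296 -0.093 0.845

initial: κ=0.7653, φ=285.21°, ℓ=1.6343
cmd 1: set φ=197.53° → (κ,φ,ℓ)=(0.7653,197.53°,1.6343) → tip=(-0.8540,-0.2697,1.2403)
cmd 2: set ℓ=0.9194 → (κ,φ,ℓ)=(0.7653,197.53°,0.9194) → tip=(-0.2959,-0.0935,0.8454)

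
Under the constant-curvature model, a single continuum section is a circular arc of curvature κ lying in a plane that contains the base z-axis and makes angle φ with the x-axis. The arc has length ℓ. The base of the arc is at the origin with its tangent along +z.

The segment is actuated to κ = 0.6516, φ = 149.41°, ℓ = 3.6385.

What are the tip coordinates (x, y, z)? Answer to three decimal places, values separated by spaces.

-2.269 1.341 1.069

θ = κ·ℓ = 0.6516 × 3.6385 = 2.37085 rad
ρ = (1 − cos θ)/κ = (1 − -0.71739)/0.6516 = 2.63565
z = sin θ / κ = 0.69667/0.6516 = 1.06917
x = ρ cos φ = 2.63565 × cos(149.41°) = -2.26885
y = ρ sin φ = 2.63565 × sin(149.41°) = 1.34126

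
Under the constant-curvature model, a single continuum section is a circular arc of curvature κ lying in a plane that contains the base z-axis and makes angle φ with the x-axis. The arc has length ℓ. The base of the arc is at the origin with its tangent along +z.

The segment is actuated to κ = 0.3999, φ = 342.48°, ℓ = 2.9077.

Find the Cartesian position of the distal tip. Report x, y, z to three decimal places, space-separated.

θ = κ·ℓ = 0.3999 × 2.9077 = 1.16279 rad
ρ = (1 − cos θ)/κ = (1 − 0.39678)/0.3999 = 1.50843
z = sin θ / κ = 0.91791/0.3999 = 2.29536
x = ρ cos φ = 1.50843 × cos(342.48°) = 1.43845
y = ρ sin φ = 1.50843 × sin(342.48°) = -0.45409

1.438 -0.454 2.295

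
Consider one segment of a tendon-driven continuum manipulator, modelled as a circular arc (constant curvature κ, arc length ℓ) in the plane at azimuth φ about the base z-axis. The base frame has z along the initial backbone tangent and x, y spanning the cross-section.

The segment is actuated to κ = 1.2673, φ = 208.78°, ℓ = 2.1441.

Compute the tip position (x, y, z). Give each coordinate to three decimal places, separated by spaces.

θ = κ·ℓ = 1.2673 × 2.1441 = 2.71722 rad
ρ = (1 − cos θ)/κ = (1 − -0.91130)/1.2673 = 1.50816
z = sin θ / κ = 0.41175/1.2673 = 0.32490
x = ρ cos φ = 1.50816 × cos(208.78°) = -1.32187
y = ρ sin φ = 1.50816 × sin(208.78°) = -0.72610

-1.322 -0.726 0.325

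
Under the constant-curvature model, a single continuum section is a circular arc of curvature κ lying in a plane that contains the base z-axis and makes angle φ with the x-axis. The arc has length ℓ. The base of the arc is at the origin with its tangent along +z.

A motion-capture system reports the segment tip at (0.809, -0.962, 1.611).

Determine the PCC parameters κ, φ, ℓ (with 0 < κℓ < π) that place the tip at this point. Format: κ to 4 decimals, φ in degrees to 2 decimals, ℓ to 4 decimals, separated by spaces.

ρ = √(x²+y²) = √(0.809² + -0.962²) = 1.25695
φ = atan2(y, x) mod 360° = atan2(-0.962, 0.809) = 310.0624°
|p|² = ρ² + z² = 1.25695² + 1.611² = 4.17525
κ = 2ρ / |p|² = 2×1.25695 / 4.17525 = 0.60210
θ = 2·atan2(ρ, z) = 2·atan2(1.25695, 1.611) = 1.32514 rad
ℓ = θ/κ = 1.32514/0.60210 = 2.20087

0.6021 310.06 2.2009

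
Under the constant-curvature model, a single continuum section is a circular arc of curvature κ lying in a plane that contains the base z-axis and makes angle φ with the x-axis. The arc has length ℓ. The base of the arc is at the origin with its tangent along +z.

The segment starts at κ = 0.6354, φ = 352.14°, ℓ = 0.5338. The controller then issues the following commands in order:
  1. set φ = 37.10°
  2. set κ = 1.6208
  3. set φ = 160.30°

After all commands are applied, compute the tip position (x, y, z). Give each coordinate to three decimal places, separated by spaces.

-0.204 0.073 0.470

initial: κ=0.6354, φ=352.14°, ℓ=0.5338
cmd 1: set φ=37.10° → (κ,φ,ℓ)=(0.6354,37.10°,0.5338) → tip=(0.0715,0.0541,0.5236)
cmd 2: set κ=1.6208 → (κ,φ,ℓ)=(1.6208,37.10°,0.5338) → tip=(0.1730,0.1308,0.4697)
cmd 3: set φ=160.30° → (κ,φ,ℓ)=(1.6208,160.30°,0.5338) → tip=(-0.2042,0.0731,0.4697)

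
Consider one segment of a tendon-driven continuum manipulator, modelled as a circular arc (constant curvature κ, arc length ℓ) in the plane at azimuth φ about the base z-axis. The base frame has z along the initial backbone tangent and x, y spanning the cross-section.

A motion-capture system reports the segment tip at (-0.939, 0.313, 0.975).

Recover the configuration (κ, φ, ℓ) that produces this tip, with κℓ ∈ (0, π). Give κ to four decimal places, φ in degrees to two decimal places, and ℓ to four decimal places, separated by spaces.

ρ = √(x²+y²) = √(-0.939² + 0.313²) = 0.98979
φ = atan2(y, x) mod 360° = atan2(0.313, -0.939) = 161.5651°
|p|² = ρ² + z² = 0.98979² + 0.975² = 1.93031
κ = 2ρ / |p|² = 2×0.98979 / 1.93031 = 1.02552
θ = 2·atan2(ρ, z) = 2·atan2(0.98979, 0.975) = 1.58585 rad
ℓ = θ/κ = 1.58585/1.02552 = 1.54638

1.0255 161.57 1.5464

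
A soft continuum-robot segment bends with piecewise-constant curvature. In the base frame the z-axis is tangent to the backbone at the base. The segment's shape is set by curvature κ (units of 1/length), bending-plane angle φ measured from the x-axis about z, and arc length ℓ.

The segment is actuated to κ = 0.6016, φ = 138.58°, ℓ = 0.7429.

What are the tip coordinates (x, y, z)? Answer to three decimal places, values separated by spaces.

θ = κ·ℓ = 0.6016 × 0.7429 = 0.44693 rad
ρ = (1 − cos θ)/κ = (1 − 0.90178)/0.6016 = 0.16327
z = sin θ / κ = 0.43220/0.6016 = 0.71841
x = ρ cos φ = 0.16327 × cos(138.58°) = -0.12243
y = ρ sin φ = 0.16327 × sin(138.58°) = 0.10801

-0.122 0.108 0.718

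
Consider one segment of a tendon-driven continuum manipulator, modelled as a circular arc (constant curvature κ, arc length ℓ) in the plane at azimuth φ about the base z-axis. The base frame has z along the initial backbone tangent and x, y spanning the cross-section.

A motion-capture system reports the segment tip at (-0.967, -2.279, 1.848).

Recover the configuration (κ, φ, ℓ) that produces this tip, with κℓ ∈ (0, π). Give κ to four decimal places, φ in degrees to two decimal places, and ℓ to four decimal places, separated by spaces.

ρ = √(x²+y²) = √(-0.967² + -2.279²) = 2.47567
φ = atan2(y, x) mod 360° = atan2(-2.279, -0.967) = 247.0081°
|p|² = ρ² + z² = 2.47567² + 1.848² = 9.54403
κ = 2ρ / |p|² = 2×2.47567 / 9.54403 = 0.51879
θ = 2·atan2(ρ, z) = 2·atan2(2.47567, 1.848) = 1.85912 rad
ℓ = θ/κ = 1.85912/0.51879 = 3.58358

0.5188 247.01 3.5836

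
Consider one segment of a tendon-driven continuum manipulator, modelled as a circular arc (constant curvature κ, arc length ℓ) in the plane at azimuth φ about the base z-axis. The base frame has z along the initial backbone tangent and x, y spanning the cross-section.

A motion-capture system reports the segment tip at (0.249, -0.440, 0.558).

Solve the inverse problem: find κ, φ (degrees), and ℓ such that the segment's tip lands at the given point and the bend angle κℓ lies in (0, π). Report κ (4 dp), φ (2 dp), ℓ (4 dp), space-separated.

1.7834 299.51 0.8255

ρ = √(x²+y²) = √(0.249² + -0.440²) = 0.50557
φ = atan2(y, x) mod 360° = atan2(-0.440, 0.249) = 299.5059°
|p|² = ρ² + z² = 0.50557² + 0.558² = 0.56697
κ = 2ρ / |p|² = 2×0.50557 / 0.56697 = 1.78343
θ = 2·atan2(ρ, z) = 2·atan2(0.50557, 0.558) = 1.47228 rad
ℓ = θ/κ = 1.47228/1.78343 = 0.82554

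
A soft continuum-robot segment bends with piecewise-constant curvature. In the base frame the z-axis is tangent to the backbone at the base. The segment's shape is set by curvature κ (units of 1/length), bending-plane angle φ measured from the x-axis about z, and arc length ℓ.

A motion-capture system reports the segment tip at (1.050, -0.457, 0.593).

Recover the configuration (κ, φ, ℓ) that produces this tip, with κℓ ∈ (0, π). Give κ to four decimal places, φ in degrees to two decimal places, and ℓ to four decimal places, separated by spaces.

ρ = √(x²+y²) = √(1.050² + -0.457²) = 1.14514
φ = atan2(y, x) mod 360° = atan2(-0.457, 1.050) = 336.4795°
|p|² = ρ² + z² = 1.14514² + 0.593² = 1.66300
κ = 2ρ / |p|² = 2×1.14514 / 1.66300 = 1.37720
θ = 2·atan2(ρ, z) = 2·atan2(1.14514, 0.593) = 2.18596 rad
ℓ = θ/κ = 2.18596/1.37720 = 1.58725

1.3772 336.48 1.5872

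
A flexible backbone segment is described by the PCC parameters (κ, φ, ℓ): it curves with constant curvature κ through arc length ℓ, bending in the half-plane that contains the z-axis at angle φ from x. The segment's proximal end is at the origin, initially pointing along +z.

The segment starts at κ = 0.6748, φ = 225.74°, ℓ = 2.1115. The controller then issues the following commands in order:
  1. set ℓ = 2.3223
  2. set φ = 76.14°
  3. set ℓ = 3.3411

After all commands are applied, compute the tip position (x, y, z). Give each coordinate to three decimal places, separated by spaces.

initial: κ=0.6748, φ=225.74°, ℓ=2.1115
cmd 1: set ℓ=2.3223 → (κ,φ,ℓ)=(0.6748,225.74°,2.3223) → tip=(-1.0304,-1.0574,1.4819)
cmd 2: set φ=76.14° → (κ,φ,ℓ)=(0.6748,76.14°,2.3223) → tip=(0.3537,1.4334,1.4819)
cmd 3: set ℓ=3.3411 → (κ,φ,ℓ)=(0.6748,76.14°,3.3411) → tip=(0.5793,2.3477,1.1488)

0.579 2.348 1.149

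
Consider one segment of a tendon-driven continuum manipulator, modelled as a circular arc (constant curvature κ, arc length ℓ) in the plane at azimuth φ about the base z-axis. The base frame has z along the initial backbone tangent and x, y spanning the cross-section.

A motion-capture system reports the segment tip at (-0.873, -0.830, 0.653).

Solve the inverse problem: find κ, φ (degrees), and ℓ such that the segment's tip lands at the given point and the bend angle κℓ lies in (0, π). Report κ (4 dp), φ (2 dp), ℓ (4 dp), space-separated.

1.2832 223.55 1.6740

ρ = √(x²+y²) = √(-0.873² + -0.830²) = 1.20459
φ = atan2(y, x) mod 360° = atan2(-0.830, -0.873) = 223.5536°
|p|² = ρ² + z² = 1.20459² + 0.653² = 1.87744
κ = 2ρ / |p|² = 2×1.20459 / 1.87744 = 1.28322
θ = 2·atan2(ρ, z) = 2·atan2(1.20459, 0.653) = 2.14809 rad
ℓ = θ/κ = 2.14809/1.28322 = 1.67398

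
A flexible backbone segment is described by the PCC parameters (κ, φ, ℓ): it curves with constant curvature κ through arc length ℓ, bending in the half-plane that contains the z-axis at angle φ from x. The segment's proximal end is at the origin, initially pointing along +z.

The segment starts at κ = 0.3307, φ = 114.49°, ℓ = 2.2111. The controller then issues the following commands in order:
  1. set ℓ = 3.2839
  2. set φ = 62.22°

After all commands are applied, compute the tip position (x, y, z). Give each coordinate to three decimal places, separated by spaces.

0.753 1.429 2.675

initial: κ=0.3307, φ=114.49°, ℓ=2.2111
cmd 1: set ℓ=3.2839 → (κ,φ,ℓ)=(0.3307,114.49°,3.2839) → tip=(-0.6693,1.4694,2.6754)
cmd 2: set φ=62.22° → (κ,φ,ℓ)=(0.3307,62.22°,3.2839) → tip=(0.7525,1.4285,2.6754)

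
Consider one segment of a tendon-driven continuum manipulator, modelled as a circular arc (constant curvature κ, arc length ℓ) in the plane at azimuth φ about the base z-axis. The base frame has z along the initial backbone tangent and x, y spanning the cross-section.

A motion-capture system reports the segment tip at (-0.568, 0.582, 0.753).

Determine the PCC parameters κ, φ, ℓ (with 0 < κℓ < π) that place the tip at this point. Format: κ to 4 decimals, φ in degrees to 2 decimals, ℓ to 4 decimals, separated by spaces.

1.3241 134.30 1.2444

ρ = √(x²+y²) = √(-0.568² + 0.582²) = 0.81323
φ = atan2(y, x) mod 360° = atan2(0.582, -0.568) = 134.3025°
|p|² = ρ² + z² = 0.81323² + 0.753² = 1.22836
κ = 2ρ / |p|² = 2×0.81323 / 1.22836 = 1.32410
θ = 2·atan2(ρ, z) = 2·atan2(0.81323, 0.753) = 1.64767 rad
ℓ = θ/κ = 1.64767/1.32410 = 1.24437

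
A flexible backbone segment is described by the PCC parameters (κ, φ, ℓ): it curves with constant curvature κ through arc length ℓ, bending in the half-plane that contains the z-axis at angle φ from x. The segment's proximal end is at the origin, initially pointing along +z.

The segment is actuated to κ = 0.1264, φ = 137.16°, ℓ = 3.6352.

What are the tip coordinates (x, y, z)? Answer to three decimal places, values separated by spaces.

-0.602 0.558 3.509

θ = κ·ℓ = 0.1264 × 3.6352 = 0.45949 rad
ρ = (1 − cos θ)/κ = (1 − 0.89628)/0.1264 = 0.82058
z = sin θ / κ = 0.44349/0.1264 = 3.50863
x = ρ cos φ = 0.82058 × cos(137.16°) = -0.60169
y = ρ sin φ = 0.82058 × sin(137.16°) = 0.55795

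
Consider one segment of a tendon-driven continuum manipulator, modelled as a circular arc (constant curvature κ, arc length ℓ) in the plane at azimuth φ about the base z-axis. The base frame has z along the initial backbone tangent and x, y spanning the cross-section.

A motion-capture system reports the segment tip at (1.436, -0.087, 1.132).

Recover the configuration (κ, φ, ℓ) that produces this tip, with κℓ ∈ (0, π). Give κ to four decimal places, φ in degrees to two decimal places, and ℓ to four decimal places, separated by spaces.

0.8586 356.53 2.1060

ρ = √(x²+y²) = √(1.436² + -0.087²) = 1.43863
φ = atan2(y, x) mod 360° = atan2(-0.087, 1.436) = 356.5330°
|p|² = ρ² + z² = 1.43863² + 1.132² = 3.35109
κ = 2ρ / |p|² = 2×1.43863 / 3.35109 = 0.85861
θ = 2·atan2(ρ, z) = 2·atan2(1.43863, 1.132) = 1.80824 rad
ℓ = θ/κ = 1.80824/0.85861 = 2.10602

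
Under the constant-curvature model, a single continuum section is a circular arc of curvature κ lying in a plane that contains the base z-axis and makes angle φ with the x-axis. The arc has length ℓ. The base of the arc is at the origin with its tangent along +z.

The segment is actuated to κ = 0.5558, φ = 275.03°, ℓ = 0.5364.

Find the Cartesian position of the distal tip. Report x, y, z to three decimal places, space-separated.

0.007 -0.079 0.528

θ = κ·ℓ = 0.5558 × 0.5364 = 0.29813 rad
ρ = (1 − cos θ)/κ = (1 − 0.95589)/0.5558 = 0.07937
z = sin θ / κ = 0.29373/0.5558 = 0.52849
x = ρ cos φ = 0.07937 × cos(275.03°) = 0.00696
y = ρ sin φ = 0.07937 × sin(275.03°) = -0.07906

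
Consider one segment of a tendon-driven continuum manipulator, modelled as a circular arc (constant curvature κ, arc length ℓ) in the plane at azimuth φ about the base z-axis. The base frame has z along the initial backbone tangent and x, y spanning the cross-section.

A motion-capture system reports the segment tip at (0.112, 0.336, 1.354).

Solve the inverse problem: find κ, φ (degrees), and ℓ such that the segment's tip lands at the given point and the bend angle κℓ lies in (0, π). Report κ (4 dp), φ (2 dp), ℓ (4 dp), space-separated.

0.3616 71.57 1.4149

ρ = √(x²+y²) = √(0.112² + 0.336²) = 0.35418
φ = atan2(y, x) mod 360° = atan2(0.336, 0.112) = 71.5651°
|p|² = ρ² + z² = 0.35418² + 1.354² = 1.95876
κ = 2ρ / |p|² = 2×0.35418 / 1.95876 = 0.36163
θ = 2·atan2(ρ, z) = 2·atan2(0.35418, 1.354) = 0.51169 rad
ℓ = θ/κ = 0.51169/0.36163 = 1.41494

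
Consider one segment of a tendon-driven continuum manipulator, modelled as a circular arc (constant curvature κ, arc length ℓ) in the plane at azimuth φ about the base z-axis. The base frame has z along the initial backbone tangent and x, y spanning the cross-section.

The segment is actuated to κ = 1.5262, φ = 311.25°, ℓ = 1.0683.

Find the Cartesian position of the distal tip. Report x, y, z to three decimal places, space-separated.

θ = κ·ℓ = 1.5262 × 1.0683 = 1.63044 rad
ρ = (1 − cos θ)/κ = (1 − -0.05961)/1.5262 = 0.69428
z = sin θ / κ = 0.99822/1.5262 = 0.65406
x = ρ cos φ = 0.69428 × cos(311.25°) = 0.45777
y = ρ sin φ = 0.69428 × sin(311.25°) = -0.52199

0.458 -0.522 0.654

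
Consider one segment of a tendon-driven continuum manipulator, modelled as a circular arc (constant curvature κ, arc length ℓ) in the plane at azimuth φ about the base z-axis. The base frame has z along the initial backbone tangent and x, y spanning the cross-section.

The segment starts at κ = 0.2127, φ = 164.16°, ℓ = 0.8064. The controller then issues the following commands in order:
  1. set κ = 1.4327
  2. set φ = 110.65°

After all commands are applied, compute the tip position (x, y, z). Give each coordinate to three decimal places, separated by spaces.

initial: κ=0.2127, φ=164.16°, ℓ=0.8064
cmd 1: set κ=1.4327 → (κ,φ,ℓ)=(1.4327,164.16°,0.8064) → tip=(-0.4005,0.1136,0.6386)
cmd 2: set φ=110.65° → (κ,φ,ℓ)=(1.4327,110.65°,0.8064) → tip=(-0.1468,0.3895,0.6386)

-0.147 0.390 0.639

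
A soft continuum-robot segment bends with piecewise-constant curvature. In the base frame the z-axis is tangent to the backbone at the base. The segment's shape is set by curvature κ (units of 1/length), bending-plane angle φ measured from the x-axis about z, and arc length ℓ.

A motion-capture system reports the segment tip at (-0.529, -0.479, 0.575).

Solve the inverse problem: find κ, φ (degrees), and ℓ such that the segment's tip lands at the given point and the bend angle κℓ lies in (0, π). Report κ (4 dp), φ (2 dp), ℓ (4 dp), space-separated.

ρ = √(x²+y²) = √(-0.529² + -0.479²) = 0.71364
φ = atan2(y, x) mod 360° = atan2(-0.479, -0.529) = 222.1603°
|p|² = ρ² + z² = 0.71364² + 0.575² = 0.83991
κ = 2ρ / |p|² = 2×0.71364 / 0.83991 = 1.69933
θ = 2·atan2(ρ, z) = 2·atan2(0.71364, 0.575) = 1.78514 rad
ℓ = θ/κ = 1.78514/1.69933 = 1.05050

1.6993 222.16 1.0505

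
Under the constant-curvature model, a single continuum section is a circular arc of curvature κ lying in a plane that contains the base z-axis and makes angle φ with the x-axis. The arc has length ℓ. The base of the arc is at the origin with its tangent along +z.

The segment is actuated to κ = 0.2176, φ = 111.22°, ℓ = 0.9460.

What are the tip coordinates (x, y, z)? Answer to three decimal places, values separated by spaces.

θ = κ·ℓ = 0.2176 × 0.9460 = 0.20585 rad
ρ = (1 − cos θ)/κ = (1 − 0.97889)/0.2176 = 0.09702
z = sin θ / κ = 0.20440/0.2176 = 0.93933
x = ρ cos φ = 0.09702 × cos(111.22°) = -0.03512
y = ρ sin φ = 0.09702 × sin(111.22°) = 0.09045

-0.035 0.090 0.939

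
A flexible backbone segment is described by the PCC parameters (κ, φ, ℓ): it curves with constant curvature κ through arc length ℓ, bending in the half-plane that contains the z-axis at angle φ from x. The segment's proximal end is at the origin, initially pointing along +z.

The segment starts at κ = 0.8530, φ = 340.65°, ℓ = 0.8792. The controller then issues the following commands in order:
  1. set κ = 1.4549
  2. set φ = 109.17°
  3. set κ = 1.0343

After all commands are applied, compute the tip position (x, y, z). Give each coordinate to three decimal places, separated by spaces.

initial: κ=0.8530, φ=340.65°, ℓ=0.8792
cmd 1: set κ=1.4549 → (κ,φ,ℓ)=(1.4549,340.65°,0.8792) → tip=(0.4620,-0.1623,0.6583)
cmd 2: set φ=109.17° → (κ,φ,ℓ)=(1.4549,109.17°,0.8792) → tip=(-0.1608,0.4625,0.6583)
cmd 3: set κ=1.0343 → (κ,φ,ℓ)=(1.0343,109.17°,0.8792) → tip=(-0.1225,0.3523,0.7629)

-0.122 0.352 0.763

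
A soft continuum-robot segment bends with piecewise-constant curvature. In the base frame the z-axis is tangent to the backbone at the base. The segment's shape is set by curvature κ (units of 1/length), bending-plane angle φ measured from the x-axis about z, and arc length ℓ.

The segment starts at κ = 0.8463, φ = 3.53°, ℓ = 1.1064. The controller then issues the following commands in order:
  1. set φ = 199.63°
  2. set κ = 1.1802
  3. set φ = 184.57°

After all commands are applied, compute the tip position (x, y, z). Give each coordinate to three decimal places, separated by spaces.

-0.623 -0.050 0.818

initial: κ=0.8463, φ=3.53°, ℓ=1.1064
cmd 1: set φ=199.63° → (κ,φ,ℓ)=(0.8463,199.63°,1.1064) → tip=(-0.4533,-0.1617,0.9517)
cmd 2: set κ=1.1802 → (κ,φ,ℓ)=(1.1802,199.63°,1.1064) → tip=(-0.5890,-0.2101,0.8177)
cmd 3: set φ=184.57° → (κ,φ,ℓ)=(1.1802,184.57°,1.1064) → tip=(-0.6234,-0.0498,0.8177)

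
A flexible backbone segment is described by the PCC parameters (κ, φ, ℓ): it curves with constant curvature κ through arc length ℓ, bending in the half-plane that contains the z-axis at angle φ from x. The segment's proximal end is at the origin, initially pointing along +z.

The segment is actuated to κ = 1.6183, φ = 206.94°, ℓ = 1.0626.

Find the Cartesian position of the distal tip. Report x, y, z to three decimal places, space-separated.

-0.633 -0.321 0.611

θ = κ·ℓ = 1.6183 × 1.0626 = 1.71961 rad
ρ = (1 − cos θ)/κ = (1 − -0.14826)/1.6183 = 0.70955
z = sin θ / κ = 0.98895/1.6183 = 0.61110
x = ρ cos φ = 0.70955 × cos(206.94°) = -0.63255
y = ρ sin φ = 0.70955 × sin(206.94°) = -0.32147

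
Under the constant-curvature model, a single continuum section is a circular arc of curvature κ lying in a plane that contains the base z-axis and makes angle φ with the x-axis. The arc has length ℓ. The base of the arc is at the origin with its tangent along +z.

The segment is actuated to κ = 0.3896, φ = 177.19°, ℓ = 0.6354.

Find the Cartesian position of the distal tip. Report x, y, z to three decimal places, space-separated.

θ = κ·ℓ = 0.3896 × 0.6354 = 0.24755 rad
ρ = (1 − cos θ)/κ = (1 − 0.96952)/0.3896 = 0.07825
z = sin θ / κ = 0.24503/0.3896 = 0.62893
x = ρ cos φ = 0.07825 × cos(177.19°) = -0.07815
y = ρ sin φ = 0.07825 × sin(177.19°) = 0.00384

-0.078 0.004 0.629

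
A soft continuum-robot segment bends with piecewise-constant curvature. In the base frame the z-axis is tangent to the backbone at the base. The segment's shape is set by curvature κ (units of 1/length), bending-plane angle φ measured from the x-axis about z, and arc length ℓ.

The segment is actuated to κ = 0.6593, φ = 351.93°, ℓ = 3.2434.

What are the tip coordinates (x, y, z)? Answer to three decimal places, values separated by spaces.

2.309 -0.327 1.279

θ = κ·ℓ = 0.6593 × 3.2434 = 2.13837 rad
ρ = (1 − cos θ)/κ = (1 − -0.53759)/0.6593 = 2.33216
z = sin θ / κ = 0.84321/0.6593 = 1.27894
x = ρ cos φ = 2.33216 × cos(351.93°) = 2.30906
y = ρ sin φ = 2.33216 × sin(351.93°) = -0.32739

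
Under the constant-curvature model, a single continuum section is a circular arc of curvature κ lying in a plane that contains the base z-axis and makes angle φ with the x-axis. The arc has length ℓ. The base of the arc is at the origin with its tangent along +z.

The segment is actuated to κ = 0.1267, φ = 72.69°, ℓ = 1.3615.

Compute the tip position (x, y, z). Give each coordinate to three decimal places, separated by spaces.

0.035 0.112 1.355

θ = κ·ℓ = 0.1267 × 1.3615 = 0.17250 rad
ρ = (1 − cos θ)/κ = (1 − 0.98516)/0.1267 = 0.11714
z = sin θ / κ = 0.17165/0.1267 = 1.35476
x = ρ cos φ = 0.11714 × cos(72.69°) = 0.03485
y = ρ sin φ = 0.11714 × sin(72.69°) = 0.11183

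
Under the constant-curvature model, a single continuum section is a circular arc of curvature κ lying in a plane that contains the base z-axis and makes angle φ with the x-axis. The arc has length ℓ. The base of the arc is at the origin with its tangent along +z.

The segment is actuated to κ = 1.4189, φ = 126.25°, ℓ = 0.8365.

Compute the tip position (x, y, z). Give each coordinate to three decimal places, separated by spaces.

-0.261 0.355 0.653

θ = κ·ℓ = 1.4189 × 0.8365 = 1.18691 rad
ρ = (1 − cos θ)/κ = (1 − 0.37453)/1.4189 = 0.44082
z = sin θ / κ = 0.92722/1.4189 = 0.65348
x = ρ cos φ = 0.44082 × cos(126.25°) = -0.26066
y = ρ sin φ = 0.44082 × sin(126.25°) = 0.35549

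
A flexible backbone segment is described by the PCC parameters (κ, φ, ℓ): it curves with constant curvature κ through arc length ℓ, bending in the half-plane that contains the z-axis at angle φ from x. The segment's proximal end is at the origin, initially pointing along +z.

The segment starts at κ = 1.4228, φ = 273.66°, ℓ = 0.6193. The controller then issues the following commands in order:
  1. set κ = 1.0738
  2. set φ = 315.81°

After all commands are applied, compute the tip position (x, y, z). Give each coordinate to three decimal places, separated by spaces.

initial: κ=1.4228, φ=273.66°, ℓ=0.6193
cmd 1: set κ=1.0738 → (κ,φ,ℓ)=(1.0738,273.66°,0.6193) → tip=(0.0127,-0.1980,0.5747)
cmd 2: set φ=315.81° → (κ,φ,ℓ)=(1.0738,315.81°,0.6193) → tip=(0.1423,-0.1383,0.5747)

0.142 -0.138 0.575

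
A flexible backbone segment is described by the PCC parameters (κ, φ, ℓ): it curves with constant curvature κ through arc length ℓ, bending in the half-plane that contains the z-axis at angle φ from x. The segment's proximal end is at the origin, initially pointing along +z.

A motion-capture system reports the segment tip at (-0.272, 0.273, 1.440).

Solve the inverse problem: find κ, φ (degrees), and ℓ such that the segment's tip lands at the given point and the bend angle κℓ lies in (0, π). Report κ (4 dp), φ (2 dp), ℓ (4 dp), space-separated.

0.3469 134.89 1.5078

ρ = √(x²+y²) = √(-0.272² + 0.273²) = 0.38537
φ = atan2(y, x) mod 360° = atan2(0.273, -0.272) = 134.8949°
|p|² = ρ² + z² = 0.38537² + 1.440² = 2.22211
κ = 2ρ / |p|² = 2×0.38537 / 2.22211 = 0.34685
θ = 2·atan2(ρ, z) = 2·atan2(0.38537, 1.440) = 0.52299 rad
ℓ = θ/κ = 0.52299/0.34685 = 1.50780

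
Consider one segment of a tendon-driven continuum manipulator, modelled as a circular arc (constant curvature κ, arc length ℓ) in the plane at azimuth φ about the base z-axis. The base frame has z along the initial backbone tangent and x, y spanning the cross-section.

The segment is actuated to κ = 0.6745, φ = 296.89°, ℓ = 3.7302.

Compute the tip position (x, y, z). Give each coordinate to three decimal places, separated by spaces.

θ = κ·ℓ = 0.6745 × 3.7302 = 2.51602 rad
ρ = (1 − cos θ)/κ = (1 − -0.81063)/0.6745 = 2.68440
z = sin θ / κ = 0.58556/0.6745 = 0.86814
x = ρ cos φ = 2.68440 × cos(296.89°) = 1.21410
y = ρ sin φ = 2.68440 × sin(296.89°) = -2.39415

1.214 -2.394 0.868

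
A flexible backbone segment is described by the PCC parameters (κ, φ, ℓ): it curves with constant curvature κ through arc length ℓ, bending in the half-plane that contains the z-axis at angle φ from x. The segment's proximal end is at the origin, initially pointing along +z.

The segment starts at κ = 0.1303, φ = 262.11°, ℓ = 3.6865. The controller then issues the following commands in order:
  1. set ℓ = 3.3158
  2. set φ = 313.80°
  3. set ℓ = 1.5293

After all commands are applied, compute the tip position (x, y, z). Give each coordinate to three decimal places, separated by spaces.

0.105 -0.110 1.519

initial: κ=0.1303, φ=262.11°, ℓ=3.6865
cmd 1: set ℓ=3.3158 → (κ,φ,ℓ)=(0.1303,262.11°,3.3158) → tip=(-0.0968,-0.6985,3.2136)
cmd 2: set φ=313.80° → (κ,φ,ℓ)=(0.1303,313.80°,3.3158) → tip=(0.4881,-0.5090,3.2136)
cmd 3: set ℓ=1.5293 → (κ,φ,ℓ)=(0.1303,313.80°,1.5293) → tip=(0.1051,-0.1096,1.5192)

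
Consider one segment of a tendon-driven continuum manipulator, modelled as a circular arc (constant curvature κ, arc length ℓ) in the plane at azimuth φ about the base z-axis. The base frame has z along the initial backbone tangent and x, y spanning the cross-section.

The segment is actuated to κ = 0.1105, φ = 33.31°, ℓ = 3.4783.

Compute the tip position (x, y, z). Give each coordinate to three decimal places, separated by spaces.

θ = κ·ℓ = 0.1105 × 3.4783 = 0.38435 rad
ρ = (1 − cos θ)/κ = (1 − 0.92704)/0.1105 = 0.66026
z = sin θ / κ = 0.37496/0.1105 = 3.39329
x = ρ cos φ = 0.66026 × cos(33.31°) = 0.55178
y = ρ sin φ = 0.66026 × sin(33.31°) = 0.36259

0.552 0.363 3.393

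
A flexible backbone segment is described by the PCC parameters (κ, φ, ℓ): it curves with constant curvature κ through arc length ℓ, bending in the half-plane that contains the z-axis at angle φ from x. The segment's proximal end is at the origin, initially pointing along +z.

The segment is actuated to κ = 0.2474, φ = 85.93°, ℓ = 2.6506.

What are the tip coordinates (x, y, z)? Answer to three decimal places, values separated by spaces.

0.060 0.836 2.465

θ = κ·ℓ = 0.2474 × 2.6506 = 0.65576 rad
ρ = (1 − cos θ)/κ = (1 − 0.79259)/0.2474 = 0.83838
z = sin θ / κ = 0.60976/0.2474 = 2.46467
x = ρ cos φ = 0.83838 × cos(85.93°) = 0.05950
y = ρ sin φ = 0.83838 × sin(85.93°) = 0.83626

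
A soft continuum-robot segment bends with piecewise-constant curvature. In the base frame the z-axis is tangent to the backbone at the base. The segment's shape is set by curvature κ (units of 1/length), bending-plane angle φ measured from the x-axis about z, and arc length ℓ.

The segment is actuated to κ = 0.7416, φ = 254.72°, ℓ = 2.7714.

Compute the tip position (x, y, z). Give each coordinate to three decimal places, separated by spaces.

-0.521 -1.907 1.193

θ = κ·ℓ = 0.7416 × 2.7714 = 2.05527 rad
ρ = (1 − cos θ)/κ = (1 − -0.46574)/0.7416 = 1.97646
z = sin θ / κ = 0.88492/0.7416 = 1.19326
x = ρ cos φ = 1.97646 × cos(254.72°) = -0.52087
y = ρ sin φ = 1.97646 × sin(254.72°) = -1.90659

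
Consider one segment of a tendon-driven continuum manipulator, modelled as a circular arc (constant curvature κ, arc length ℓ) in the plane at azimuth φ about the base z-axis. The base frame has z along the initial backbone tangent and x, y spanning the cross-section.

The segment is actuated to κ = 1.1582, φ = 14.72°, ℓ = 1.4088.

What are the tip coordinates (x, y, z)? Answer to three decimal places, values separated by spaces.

0.886 0.233 0.862

θ = κ·ℓ = 1.1582 × 1.4088 = 1.63167 rad
ρ = (1 − cos θ)/κ = (1 − -0.06084)/1.1582 = 0.91594
z = sin θ / κ = 0.99815/1.1582 = 0.86181
x = ρ cos φ = 0.91594 × cos(14.72°) = 0.88588
y = ρ sin φ = 0.91594 × sin(14.72°) = 0.23274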